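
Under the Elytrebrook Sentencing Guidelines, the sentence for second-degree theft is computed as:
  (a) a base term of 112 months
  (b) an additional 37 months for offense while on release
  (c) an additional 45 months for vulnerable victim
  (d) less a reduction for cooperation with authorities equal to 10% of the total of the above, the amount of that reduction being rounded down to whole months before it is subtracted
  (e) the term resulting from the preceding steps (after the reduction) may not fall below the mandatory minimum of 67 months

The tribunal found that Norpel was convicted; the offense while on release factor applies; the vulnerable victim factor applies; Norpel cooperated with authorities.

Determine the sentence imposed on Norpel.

175 months

Offense while on release enhancement: +37 months
Vulnerable victim enhancement: +45 months
Adjusted term: 112 months + 37 months + 45 months = 194 months
Cooperation with authorities reduction: 10% of 194 months = 19 months (rounded down)
After reduction: 194 − 19 = 175 months
Minimum 67 months: 175 months meets the minimum, no increase.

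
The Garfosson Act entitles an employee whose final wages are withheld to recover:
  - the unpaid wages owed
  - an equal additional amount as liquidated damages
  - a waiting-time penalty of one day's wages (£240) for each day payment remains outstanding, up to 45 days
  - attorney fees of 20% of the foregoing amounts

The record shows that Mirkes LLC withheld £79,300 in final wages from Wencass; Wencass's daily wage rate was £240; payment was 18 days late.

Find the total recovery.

£195,504

Liquidated damages (equal amount): £79,300
Penalty days: min(18, 45) = 18
Waiting-time penalty: 18 × £240 = £4,320
Subtotal: £79,300 + £79,300 + £4,320 = £162,920
Attorney fees: 20% of £162,920 = £32,584
Total award: £162,920 + £32,584 = £195,504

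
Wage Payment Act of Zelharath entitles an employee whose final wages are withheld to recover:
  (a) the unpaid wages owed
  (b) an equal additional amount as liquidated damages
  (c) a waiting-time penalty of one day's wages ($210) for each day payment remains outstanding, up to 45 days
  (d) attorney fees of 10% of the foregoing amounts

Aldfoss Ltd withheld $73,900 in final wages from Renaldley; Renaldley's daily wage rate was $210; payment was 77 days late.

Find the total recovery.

Liquidated damages (equal amount): $73,900
Penalty days: min(77, 45) = 45
Waiting-time penalty: 45 × $210 = $9,450
Subtotal: $73,900 + $73,900 + $9,450 = $157,250
Attorney fees: 10% of $157,250 = $15,725
Total award: $157,250 + $15,725 = $172,975

$172,975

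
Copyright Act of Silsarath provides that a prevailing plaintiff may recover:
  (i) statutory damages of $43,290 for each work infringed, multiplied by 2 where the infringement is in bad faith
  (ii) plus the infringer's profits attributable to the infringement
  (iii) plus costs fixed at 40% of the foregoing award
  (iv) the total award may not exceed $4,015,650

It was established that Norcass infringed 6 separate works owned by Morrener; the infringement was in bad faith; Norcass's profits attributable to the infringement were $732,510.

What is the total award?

Statutory damages: 6 × $43,290 = $259,740
Doubled: 2 × $259,740 = $519,480
Combined award: $519,480 + $732,510 = $1,251,990
Costs: 40% of $1,251,990 = $500,796
Award plus costs: $1,251,990 + $500,796 = $1,752,786
Cap at $4,015,650: $1,752,786 is within the cap, no reduction.

$1,752,786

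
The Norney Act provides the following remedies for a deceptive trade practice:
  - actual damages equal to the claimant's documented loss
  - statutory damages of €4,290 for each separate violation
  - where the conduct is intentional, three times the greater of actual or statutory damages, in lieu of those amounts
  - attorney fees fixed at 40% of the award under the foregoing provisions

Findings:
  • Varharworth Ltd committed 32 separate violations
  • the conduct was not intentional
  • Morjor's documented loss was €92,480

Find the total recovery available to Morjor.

Statutory damages: 32 × €4,290 = €137,280
Conduct not intentional: the in-lieu enhancement does not apply.
Actual plus statutory damages: €92,480 + €137,280 = €229,760
Attorney fees: 40% of €229,760 = €91,904
Total recovery: €229,760 + €91,904 = €321,664

€321,664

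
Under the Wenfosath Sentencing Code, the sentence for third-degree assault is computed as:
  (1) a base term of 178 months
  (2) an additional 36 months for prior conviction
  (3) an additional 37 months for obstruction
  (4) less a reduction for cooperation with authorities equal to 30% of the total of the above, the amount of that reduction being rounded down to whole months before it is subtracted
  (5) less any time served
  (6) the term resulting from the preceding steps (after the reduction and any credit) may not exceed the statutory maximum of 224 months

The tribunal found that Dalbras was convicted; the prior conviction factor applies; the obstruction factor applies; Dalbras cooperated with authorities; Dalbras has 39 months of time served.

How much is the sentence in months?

Prior conviction enhancement: +36 months
Obstruction enhancement: +37 months
Adjusted term: 178 months + 36 months + 37 months = 251 months
Cooperation with authorities reduction: 30% of 251 months = 75 months (rounded down)
After reduction: 251 − 75 = 176 months
Less time served: 176 months − 39 months = 137 months
Cap at 224 months: 137 months is within the cap, no reduction.

137 months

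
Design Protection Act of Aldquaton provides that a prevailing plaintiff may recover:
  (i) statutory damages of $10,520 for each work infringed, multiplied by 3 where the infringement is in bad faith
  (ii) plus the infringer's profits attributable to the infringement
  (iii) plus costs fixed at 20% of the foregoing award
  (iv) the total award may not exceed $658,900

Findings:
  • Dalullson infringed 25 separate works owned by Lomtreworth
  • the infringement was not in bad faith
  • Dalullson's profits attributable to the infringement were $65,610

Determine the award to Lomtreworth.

$394,332

Statutory damages: 25 × $10,520 = $263,000
Infringement not in bad faith: no ×3 enhancement.
Combined award: $263,000 + $65,610 = $328,610
Costs: 20% of $328,610 = $65,722
Award plus costs: $328,610 + $65,722 = $394,332
Cap at $658,900: $394,332 is within the cap, no reduction.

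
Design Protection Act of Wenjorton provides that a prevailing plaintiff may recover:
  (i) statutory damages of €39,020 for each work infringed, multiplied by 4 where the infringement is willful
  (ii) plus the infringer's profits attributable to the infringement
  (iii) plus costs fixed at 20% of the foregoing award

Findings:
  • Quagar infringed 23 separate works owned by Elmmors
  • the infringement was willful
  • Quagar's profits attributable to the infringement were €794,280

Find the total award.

Statutory damages: 23 × €39,020 = €897,460
Multiplied by 4: 4 × €897,460 = €3,589,840
Combined award: €3,589,840 + €794,280 = €4,384,120
Costs: 20% of €4,384,120 = €876,824
Award plus costs: €4,384,120 + €876,824 = €5,260,944

Award: €5,260,944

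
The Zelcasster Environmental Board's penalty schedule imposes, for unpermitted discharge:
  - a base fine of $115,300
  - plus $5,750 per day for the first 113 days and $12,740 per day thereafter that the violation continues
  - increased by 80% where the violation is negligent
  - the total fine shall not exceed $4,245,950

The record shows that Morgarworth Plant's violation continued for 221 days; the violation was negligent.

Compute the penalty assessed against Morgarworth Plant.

First 113 days: 113 × $5,750 = $649,750
Remaining days: (221 − 113) × $12,740 = $1,375,920
Per-day component: $649,750 + $1,375,920 = $2,025,670
Base plus per-day: $115,300 + $2,025,670 = $2,140,970
Enhancement: 80% of $2,140,970 = $1,712,776
Enhanced fine: $2,140,970 + $1,712,776 = $3,853,746
Cap at $4,245,950: $3,853,746 is within the cap, no reduction.

$3,853,746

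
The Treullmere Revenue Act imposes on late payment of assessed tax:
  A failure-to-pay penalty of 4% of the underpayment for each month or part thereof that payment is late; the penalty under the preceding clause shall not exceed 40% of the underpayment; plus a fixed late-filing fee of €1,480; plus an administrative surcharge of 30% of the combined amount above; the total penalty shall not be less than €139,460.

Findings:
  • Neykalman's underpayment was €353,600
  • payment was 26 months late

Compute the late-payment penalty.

€185,796

Accrued rate: 4% × 26 = 104%, capped at 40% → 40%
Failure-to-pay penalty: 40% of €353,600 = €141,440
Penalty before surcharge: €141,440 + €1,480 = €142,920
Administrative surcharge: 30% of €142,920 = €42,876
Total penalty: €142,920 + €42,876 = €185,796
Minimum €139,460: €185,796 meets the minimum, no increase.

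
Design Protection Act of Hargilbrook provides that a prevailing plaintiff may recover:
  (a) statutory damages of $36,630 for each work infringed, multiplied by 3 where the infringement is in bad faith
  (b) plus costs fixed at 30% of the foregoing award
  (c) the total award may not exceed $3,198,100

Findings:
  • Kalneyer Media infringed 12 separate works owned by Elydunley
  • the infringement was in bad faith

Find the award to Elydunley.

Statutory damages: 12 × $36,630 = $439,560
Trebled: 3 × $439,560 = $1,318,680
Costs: 30% of $1,318,680 = $395,604
Award plus costs: $1,318,680 + $395,604 = $1,714,284
Cap at $3,198,100: $1,714,284 is within the cap, no reduction.

$1,714,284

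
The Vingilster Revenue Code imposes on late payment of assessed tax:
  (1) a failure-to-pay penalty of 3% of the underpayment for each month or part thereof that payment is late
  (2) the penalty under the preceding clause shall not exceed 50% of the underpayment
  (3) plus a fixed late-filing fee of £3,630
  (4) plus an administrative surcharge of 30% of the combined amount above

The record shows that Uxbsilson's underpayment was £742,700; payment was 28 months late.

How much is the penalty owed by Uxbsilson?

Accrued rate: 3% × 28 = 84%, capped at 50% → 50%
Failure-to-pay penalty: 50% of £742,700 = £371,350
Penalty before surcharge: £371,350 + £3,630 = £374,980
Administrative surcharge: 30% of £374,980 = £112,494
Total penalty: £374,980 + £112,494 = £487,474

£487,474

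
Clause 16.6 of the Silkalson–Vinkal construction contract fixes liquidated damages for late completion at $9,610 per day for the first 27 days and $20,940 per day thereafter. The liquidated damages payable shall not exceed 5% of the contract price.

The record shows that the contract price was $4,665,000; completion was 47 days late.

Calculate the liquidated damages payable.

First 27 days: 27 × $9,610 = $259,470
Remaining days: (47 − 27) × $20,940 = $418,800
Accrued per-day damages: $259,470 + $418,800 = $678,270
Cap: 5% of $4,665,000 = $233,250
Cap at $233,250: $678,270 exceeds the cap → $233,250

$233,250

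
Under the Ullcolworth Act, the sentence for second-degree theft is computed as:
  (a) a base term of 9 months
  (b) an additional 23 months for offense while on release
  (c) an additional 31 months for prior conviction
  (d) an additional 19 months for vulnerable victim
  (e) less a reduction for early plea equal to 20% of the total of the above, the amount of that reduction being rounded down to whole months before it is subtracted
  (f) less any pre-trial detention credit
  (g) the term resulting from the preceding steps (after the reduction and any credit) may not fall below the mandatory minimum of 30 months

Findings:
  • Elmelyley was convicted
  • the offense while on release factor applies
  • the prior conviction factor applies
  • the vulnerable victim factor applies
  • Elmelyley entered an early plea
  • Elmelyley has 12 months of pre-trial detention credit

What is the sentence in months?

Offense while on release enhancement: +23 months
Prior conviction enhancement: +31 months
Vulnerable victim enhancement: +19 months
Adjusted term: 9 months + 23 months + 31 months + 19 months = 82 months
Early plea reduction: 20% of 82 months = 16 months (rounded down)
After reduction: 82 − 16 = 66 months
Less pre-trial detention credit: 66 months − 12 months = 54 months
Minimum 30 months: 54 months meets the minimum, no increase.

Sentence: 54 months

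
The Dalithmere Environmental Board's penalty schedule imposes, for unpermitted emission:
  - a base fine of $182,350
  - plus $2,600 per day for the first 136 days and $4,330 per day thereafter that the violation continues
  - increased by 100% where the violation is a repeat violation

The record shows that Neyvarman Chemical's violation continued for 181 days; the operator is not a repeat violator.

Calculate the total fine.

$730,800

First 136 days: 136 × $2,600 = $353,600
Remaining days: (181 − 136) × $4,330 = $194,850
Per-day component: $353,600 + $194,850 = $548,450
Base plus per-day: $182,350 + $548,450 = $730,800
The operator is not a repeat violator: no 100% increase.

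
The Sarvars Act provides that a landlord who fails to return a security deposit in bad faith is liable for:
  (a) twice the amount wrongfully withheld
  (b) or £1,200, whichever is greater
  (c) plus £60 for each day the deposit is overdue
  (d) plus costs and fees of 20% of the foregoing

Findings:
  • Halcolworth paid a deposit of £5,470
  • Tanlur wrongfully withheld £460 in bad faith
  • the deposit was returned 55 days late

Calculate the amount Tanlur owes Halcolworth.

Doubled: 2 × £460 = £920
Minimum £1,200: £920 is below the minimum → £1,200
Late-return penalty: 55 × £60 = £3,300
Damages plus late penalty: £1,200 + £3,300 = £4,500
Costs and fees: 20% of £4,500 = £900
Total recovery: £4,500 + £900 = £5,400

£5,400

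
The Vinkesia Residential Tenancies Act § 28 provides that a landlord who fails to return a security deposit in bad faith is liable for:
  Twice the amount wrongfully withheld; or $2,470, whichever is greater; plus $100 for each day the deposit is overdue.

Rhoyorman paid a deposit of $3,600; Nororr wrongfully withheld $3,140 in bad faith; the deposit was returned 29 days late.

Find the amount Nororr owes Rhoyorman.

Recovery: $9,180

Doubled: 2 × $3,140 = $6,280
Minimum $2,470: $6,280 meets the minimum, no increase.
Late-return penalty: 29 × $100 = $2,900
Damages plus late penalty: $6,280 + $2,900 = $9,180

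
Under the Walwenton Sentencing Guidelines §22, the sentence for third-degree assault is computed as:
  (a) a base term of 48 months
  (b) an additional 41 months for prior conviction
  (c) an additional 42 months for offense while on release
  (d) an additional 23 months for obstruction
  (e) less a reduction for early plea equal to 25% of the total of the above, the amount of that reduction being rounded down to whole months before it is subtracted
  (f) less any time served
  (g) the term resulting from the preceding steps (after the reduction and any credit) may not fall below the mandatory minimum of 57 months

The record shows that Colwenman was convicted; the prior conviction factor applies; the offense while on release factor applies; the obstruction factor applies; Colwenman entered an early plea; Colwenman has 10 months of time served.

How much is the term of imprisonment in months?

Prior conviction enhancement: +41 months
Offense while on release enhancement: +42 months
Obstruction enhancement: +23 months
Adjusted term: 48 months + 41 months + 42 months + 23 months = 154 months
Early plea reduction: 25% of 154 months = 38 months (rounded down)
After reduction: 154 − 38 = 116 months
Less time served: 116 months − 10 months = 106 months
Minimum 57 months: 106 months meets the minimum, no increase.

106 months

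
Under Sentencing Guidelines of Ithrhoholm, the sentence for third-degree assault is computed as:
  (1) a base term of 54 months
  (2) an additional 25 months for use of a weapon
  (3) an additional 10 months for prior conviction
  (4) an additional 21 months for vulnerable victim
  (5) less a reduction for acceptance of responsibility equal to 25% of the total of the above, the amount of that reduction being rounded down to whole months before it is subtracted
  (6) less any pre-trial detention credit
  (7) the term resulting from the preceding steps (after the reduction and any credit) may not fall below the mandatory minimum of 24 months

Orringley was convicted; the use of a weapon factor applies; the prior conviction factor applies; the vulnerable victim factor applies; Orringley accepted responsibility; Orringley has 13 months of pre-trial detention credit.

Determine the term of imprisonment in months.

Use of a weapon enhancement: +25 months
Prior conviction enhancement: +10 months
Vulnerable victim enhancement: +21 months
Adjusted term: 54 months + 25 months + 10 months + 21 months = 110 months
Acceptance of responsibility reduction: 25% of 110 months = 27 months (rounded down)
After reduction: 110 − 27 = 83 months
Less pre-trial detention credit: 83 months − 13 months = 70 months
Minimum 24 months: 70 months meets the minimum, no increase.

70 months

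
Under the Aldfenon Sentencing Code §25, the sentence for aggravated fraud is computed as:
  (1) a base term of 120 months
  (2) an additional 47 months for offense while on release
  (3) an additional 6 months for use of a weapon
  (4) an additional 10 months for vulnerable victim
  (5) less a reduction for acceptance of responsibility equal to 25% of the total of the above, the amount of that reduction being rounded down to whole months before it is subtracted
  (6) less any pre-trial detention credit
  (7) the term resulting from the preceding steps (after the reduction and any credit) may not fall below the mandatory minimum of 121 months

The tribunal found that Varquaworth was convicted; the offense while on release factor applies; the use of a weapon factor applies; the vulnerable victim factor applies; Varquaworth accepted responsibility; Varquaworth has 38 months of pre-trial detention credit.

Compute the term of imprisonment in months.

121 months

Offense while on release enhancement: +47 months
Use of a weapon enhancement: +6 months
Vulnerable victim enhancement: +10 months
Adjusted term: 120 months + 47 months + 6 months + 10 months = 183 months
Acceptance of responsibility reduction: 25% of 183 months = 45 months (rounded down)
After reduction: 183 − 45 = 138 months
Less pre-trial detention credit: 138 months − 38 months = 100 months
Minimum 121 months: 100 months is below the minimum → 121 months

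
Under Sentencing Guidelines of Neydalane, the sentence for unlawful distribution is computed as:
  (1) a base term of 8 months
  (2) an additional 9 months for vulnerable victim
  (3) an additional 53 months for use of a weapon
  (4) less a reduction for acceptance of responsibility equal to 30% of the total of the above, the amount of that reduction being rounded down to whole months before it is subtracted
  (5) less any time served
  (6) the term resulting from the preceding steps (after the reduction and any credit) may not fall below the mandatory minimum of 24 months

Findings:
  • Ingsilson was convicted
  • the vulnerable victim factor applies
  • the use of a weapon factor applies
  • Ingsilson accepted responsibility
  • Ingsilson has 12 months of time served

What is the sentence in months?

Vulnerable victim enhancement: +9 months
Use of a weapon enhancement: +53 months
Adjusted term: 8 months + 9 months + 53 months = 70 months
Acceptance of responsibility reduction: 30% of 70 months = 21 months (rounded down)
After reduction: 70 − 21 = 49 months
Less time served: 49 months − 12 months = 37 months
Minimum 24 months: 37 months meets the minimum, no increase.

37 months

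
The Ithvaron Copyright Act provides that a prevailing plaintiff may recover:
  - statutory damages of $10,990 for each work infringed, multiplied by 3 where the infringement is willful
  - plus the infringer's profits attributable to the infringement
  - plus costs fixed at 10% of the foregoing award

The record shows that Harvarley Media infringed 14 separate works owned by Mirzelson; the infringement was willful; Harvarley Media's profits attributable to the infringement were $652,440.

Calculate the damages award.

$1,225,422

Statutory damages: 14 × $10,990 = $153,860
Trebled: 3 × $153,860 = $461,580
Combined award: $461,580 + $652,440 = $1,114,020
Costs: 10% of $1,114,020 = $111,402
Award plus costs: $1,114,020 + $111,402 = $1,225,422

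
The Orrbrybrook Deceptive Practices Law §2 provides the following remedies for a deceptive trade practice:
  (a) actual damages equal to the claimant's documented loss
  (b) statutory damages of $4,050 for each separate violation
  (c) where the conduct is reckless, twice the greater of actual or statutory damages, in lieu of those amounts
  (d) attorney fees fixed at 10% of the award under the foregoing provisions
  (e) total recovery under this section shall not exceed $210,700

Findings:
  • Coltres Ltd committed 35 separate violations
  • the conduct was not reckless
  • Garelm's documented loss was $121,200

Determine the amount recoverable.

$210,700

Statutory damages: 35 × $4,050 = $141,750
Conduct not reckless: the in-lieu enhancement does not apply.
Actual plus statutory damages: $121,200 + $141,750 = $262,950
Attorney fees: 10% of $262,950 = $26,295
Total before cap: $262,950 + $26,295 = $289,245
Cap at $210,700: $289,245 exceeds the cap → $210,700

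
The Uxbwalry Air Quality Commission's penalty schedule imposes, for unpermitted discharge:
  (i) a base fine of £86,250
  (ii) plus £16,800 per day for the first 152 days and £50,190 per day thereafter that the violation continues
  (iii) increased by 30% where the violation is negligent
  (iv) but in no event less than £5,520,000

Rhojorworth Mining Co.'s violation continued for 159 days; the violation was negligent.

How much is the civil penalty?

First 152 days: 152 × £16,800 = £2,553,600
Remaining days: (159 − 152) × £50,190 = £351,330
Per-day component: £2,553,600 + £351,330 = £2,904,930
Base plus per-day: £86,250 + £2,904,930 = £2,991,180
Enhancement: 30% of £2,991,180 = £897,354
Enhanced fine: £2,991,180 + £897,354 = £3,888,534
Minimum £5,520,000: £3,888,534 is below the minimum → £5,520,000

£5,520,000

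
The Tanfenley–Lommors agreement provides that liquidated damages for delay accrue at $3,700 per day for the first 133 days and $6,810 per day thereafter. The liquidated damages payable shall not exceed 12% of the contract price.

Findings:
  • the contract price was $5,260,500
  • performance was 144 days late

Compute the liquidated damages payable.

$567,010

First 133 days: 133 × $3,700 = $492,100
Remaining days: (144 − 133) × $6,810 = $74,910
Accrued per-day damages: $492,100 + $74,910 = $567,010
Cap: 12% of $5,260,500 = $631,260
Cap at $631,260: $567,010 is within the cap, no reduction.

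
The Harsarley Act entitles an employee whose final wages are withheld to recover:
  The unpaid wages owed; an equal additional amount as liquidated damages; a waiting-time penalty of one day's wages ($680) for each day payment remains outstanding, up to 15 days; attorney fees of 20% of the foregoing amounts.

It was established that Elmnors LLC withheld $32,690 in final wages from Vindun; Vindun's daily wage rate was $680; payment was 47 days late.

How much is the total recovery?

$90,696

Liquidated damages (equal amount): $32,690
Penalty days: min(47, 15) = 15
Waiting-time penalty: 15 × $680 = $10,200
Subtotal: $32,690 + $32,690 + $10,200 = $75,580
Attorney fees: 20% of $75,580 = $15,116
Total award: $75,580 + $15,116 = $90,696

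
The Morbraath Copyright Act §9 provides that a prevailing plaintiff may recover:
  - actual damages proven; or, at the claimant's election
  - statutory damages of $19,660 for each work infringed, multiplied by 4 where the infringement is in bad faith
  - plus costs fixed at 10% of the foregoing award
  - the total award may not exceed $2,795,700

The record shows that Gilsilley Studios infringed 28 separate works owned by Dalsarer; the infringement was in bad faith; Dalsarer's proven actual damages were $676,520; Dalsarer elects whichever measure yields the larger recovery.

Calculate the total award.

Award: $2,422,112

Statutory damages: 28 × $19,660 = $550,480
Multiplied by 4: 4 × $550,480 = $2,201,920
Greater of actual damages ($676,520) or enhanced statutory damages ($2,201,920): $2,201,920
Costs: 10% of $2,201,920 = $220,192
Award plus costs: $2,201,920 + $220,192 = $2,422,112
Cap at $2,795,700: $2,422,112 is within the cap, no reduction.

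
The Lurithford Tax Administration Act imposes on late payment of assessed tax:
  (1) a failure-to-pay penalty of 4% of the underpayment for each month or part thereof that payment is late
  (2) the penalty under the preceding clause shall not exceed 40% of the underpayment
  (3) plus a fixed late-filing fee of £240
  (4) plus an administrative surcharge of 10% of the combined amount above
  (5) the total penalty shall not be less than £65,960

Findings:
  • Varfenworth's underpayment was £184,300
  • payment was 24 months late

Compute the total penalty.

Accrued rate: 4% × 24 = 96%, capped at 40% → 40%
Failure-to-pay penalty: 40% of £184,300 = £73,720
Penalty before surcharge: £73,720 + £240 = £73,960
Administrative surcharge: 10% of £73,960 = £7,396
Total penalty: £73,960 + £7,396 = £81,356
Minimum £65,960: £81,356 meets the minimum, no increase.

Penalty: £81,356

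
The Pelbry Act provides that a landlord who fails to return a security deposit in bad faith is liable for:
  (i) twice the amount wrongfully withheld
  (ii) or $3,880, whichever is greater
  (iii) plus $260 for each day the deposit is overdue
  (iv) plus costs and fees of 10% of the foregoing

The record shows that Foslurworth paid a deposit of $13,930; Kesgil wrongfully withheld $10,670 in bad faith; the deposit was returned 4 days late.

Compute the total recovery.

Doubled: 2 × $10,670 = $21,340
Minimum $3,880: $21,340 meets the minimum, no increase.
Late-return penalty: 4 × $260 = $1,040
Damages plus late penalty: $21,340 + $1,040 = $22,380
Costs and fees: 10% of $22,380 = $2,238
Total recovery: $22,380 + $2,238 = $24,618

$24,618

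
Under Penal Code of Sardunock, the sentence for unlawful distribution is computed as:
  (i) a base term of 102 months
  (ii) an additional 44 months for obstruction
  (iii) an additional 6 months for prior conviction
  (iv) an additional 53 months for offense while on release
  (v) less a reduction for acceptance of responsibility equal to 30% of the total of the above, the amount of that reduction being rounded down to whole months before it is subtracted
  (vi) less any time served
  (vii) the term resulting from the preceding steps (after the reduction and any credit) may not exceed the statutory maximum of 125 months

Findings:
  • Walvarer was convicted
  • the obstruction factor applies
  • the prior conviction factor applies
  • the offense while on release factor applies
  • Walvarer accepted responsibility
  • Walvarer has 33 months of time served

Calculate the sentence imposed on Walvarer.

111 months

Obstruction enhancement: +44 months
Prior conviction enhancement: +6 months
Offense while on release enhancement: +53 months
Adjusted term: 102 months + 44 months + 6 months + 53 months = 205 months
Acceptance of responsibility reduction: 30% of 205 months = 61 months (rounded down)
After reduction: 205 − 61 = 144 months
Less time served: 144 months − 33 months = 111 months
Cap at 125 months: 111 months is within the cap, no reduction.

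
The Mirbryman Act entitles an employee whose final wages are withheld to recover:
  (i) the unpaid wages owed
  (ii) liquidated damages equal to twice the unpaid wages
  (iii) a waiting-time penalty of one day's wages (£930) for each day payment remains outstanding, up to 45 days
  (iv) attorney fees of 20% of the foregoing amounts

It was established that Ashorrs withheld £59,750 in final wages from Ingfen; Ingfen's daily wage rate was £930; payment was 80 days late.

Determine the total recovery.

Doubled: 2 × £59,750 = £119,500
Penalty days: min(80, 45) = 45
Waiting-time penalty: 45 × £930 = £41,850
Subtotal: £59,750 + £119,500 + £41,850 = £221,100
Attorney fees: 20% of £221,100 = £44,220
Total award: £221,100 + £44,220 = £265,320

£265,320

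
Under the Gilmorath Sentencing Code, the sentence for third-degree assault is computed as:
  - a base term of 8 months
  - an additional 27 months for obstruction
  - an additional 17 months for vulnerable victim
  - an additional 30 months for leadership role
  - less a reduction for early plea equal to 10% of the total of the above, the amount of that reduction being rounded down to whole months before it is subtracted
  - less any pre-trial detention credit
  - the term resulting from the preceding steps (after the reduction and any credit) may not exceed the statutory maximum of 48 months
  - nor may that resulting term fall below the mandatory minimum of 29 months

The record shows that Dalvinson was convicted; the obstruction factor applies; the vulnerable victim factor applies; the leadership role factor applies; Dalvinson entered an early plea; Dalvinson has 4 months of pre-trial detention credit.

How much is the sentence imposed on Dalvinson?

Obstruction enhancement: +27 months
Vulnerable victim enhancement: +17 months
Leadership role enhancement: +30 months
Adjusted term: 8 months + 27 months + 17 months + 30 months = 82 months
Early plea reduction: 10% of 82 months = 8 months (rounded down)
After reduction: 82 − 8 = 74 months
Less pre-trial detention credit: 74 months − 4 months = 70 months
Cap at 48 months: 70 months exceeds the cap → 48 months
Minimum 29 months: 48 months meets the minimum, no increase.

48 months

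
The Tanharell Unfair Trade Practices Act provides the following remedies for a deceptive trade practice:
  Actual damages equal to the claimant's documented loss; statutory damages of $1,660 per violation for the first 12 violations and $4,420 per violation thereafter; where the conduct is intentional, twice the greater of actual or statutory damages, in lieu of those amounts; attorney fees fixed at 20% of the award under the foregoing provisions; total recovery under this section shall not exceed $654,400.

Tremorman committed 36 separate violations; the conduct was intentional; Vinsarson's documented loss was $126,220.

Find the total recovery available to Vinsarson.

$302,928

First 12 violations: 12 × $1,660 = $19,920
Remaining violations: (36 − 12) × $4,420 = $106,080
Statutory damages: $19,920 + $106,080 = $126,000
Greater of actual damages ($126,220) or statutory damages ($126,000): $126,220
Doubled: 2 × $126,220 = $252,440
Attorney fees: 20% of $252,440 = $50,488
Total before cap: $252,440 + $50,488 = $302,928
Cap at $654,400: $302,928 is within the cap, no reduction.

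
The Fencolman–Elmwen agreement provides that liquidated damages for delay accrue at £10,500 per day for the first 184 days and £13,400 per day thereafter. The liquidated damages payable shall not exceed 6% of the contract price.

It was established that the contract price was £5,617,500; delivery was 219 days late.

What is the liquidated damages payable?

£337,050

First 184 days: 184 × £10,500 = £1,932,000
Remaining days: (219 − 184) × £13,400 = £469,000
Accrued per-day damages: £1,932,000 + £469,000 = £2,401,000
Cap: 6% of £5,617,500 = £337,050
Cap at £337,050: £2,401,000 exceeds the cap → £337,050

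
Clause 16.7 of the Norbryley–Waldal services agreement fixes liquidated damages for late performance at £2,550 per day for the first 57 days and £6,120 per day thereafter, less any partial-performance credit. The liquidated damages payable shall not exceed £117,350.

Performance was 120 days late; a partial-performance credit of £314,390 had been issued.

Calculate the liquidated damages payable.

First 57 days: 57 × £2,550 = £145,350
Remaining days: (120 − 57) × £6,120 = £385,560
Accrued per-day damages: £145,350 + £385,560 = £530,910
Less partial-performance credit: £530,910 − £314,390 = £216,520
Cap at £117,350: £216,520 exceeds the cap → £117,350

£117,350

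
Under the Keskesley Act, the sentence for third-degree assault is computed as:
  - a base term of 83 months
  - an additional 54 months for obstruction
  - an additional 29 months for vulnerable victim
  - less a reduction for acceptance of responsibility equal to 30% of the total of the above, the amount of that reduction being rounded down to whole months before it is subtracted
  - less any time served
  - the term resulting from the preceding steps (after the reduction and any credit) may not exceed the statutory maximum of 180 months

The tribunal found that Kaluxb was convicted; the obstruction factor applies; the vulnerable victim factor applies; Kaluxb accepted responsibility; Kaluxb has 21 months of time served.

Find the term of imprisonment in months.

Obstruction enhancement: +54 months
Vulnerable victim enhancement: +29 months
Adjusted term: 83 months + 54 months + 29 months = 166 months
Acceptance of responsibility reduction: 30% of 166 months = 49 months (rounded down)
After reduction: 166 − 49 = 117 months
Less time served: 117 months − 21 months = 96 months
Cap at 180 months: 96 months is within the cap, no reduction.

96 months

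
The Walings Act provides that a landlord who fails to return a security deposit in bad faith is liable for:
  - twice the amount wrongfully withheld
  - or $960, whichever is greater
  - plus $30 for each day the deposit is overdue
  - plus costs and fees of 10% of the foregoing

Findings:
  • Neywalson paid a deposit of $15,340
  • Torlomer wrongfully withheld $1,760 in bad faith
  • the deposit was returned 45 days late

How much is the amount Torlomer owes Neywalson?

Doubled: 2 × $1,760 = $3,520
Minimum $960: $3,520 meets the minimum, no increase.
Late-return penalty: 45 × $30 = $1,350
Damages plus late penalty: $3,520 + $1,350 = $4,870
Costs and fees: 10% of $4,870 = $487
Total recovery: $4,870 + $487 = $5,357

$5,357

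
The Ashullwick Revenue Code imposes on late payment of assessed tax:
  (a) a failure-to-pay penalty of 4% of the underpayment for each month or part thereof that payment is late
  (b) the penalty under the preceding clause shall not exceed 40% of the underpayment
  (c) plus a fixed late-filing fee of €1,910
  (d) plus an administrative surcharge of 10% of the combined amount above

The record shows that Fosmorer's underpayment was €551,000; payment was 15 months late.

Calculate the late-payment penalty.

€244,541

Accrued rate: 4% × 15 = 60%, capped at 40% → 40%
Failure-to-pay penalty: 40% of €551,000 = €220,400
Penalty before surcharge: €220,400 + €1,910 = €222,310
Administrative surcharge: 10% of €222,310 = €22,231
Total penalty: €222,310 + €22,231 = €244,541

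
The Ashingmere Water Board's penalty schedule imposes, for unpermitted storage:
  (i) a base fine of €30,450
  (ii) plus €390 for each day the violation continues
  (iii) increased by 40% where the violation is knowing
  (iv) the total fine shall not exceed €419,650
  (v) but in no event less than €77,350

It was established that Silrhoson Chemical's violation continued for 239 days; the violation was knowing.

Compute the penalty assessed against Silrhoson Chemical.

€173,124

Per-day component: 239 × €390 = €93,210
Base plus per-day: €30,450 + €93,210 = €123,660
Enhancement: 40% of €123,660 = €49,464
Enhanced fine: €123,660 + €49,464 = €173,124
Cap at €419,650: €173,124 is within the cap, no reduction.
Minimum €77,350: €173,124 meets the minimum, no increase.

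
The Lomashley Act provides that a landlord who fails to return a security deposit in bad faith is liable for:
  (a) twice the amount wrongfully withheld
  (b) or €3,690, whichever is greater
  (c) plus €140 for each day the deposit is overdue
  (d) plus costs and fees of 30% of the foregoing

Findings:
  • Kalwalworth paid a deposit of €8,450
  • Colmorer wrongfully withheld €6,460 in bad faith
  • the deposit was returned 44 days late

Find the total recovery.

Doubled: 2 × €6,460 = €12,920
Minimum €3,690: €12,920 meets the minimum, no increase.
Late-return penalty: 44 × €140 = €6,160
Damages plus late penalty: €12,920 + €6,160 = €19,080
Costs and fees: 30% of €19,080 = €5,724
Total recovery: €19,080 + €5,724 = €24,804

€24,804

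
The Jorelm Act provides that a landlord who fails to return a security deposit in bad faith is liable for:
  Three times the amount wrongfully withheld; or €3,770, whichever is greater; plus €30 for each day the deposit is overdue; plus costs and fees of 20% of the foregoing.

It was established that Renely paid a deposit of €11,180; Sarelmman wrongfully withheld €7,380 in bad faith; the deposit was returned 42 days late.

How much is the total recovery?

Recovery: €28,080

Trebled: 3 × €7,380 = €22,140
Minimum €3,770: €22,140 meets the minimum, no increase.
Late-return penalty: 42 × €30 = €1,260
Damages plus late penalty: €22,140 + €1,260 = €23,400
Costs and fees: 20% of €23,400 = €4,680
Total recovery: €23,400 + €4,680 = €28,080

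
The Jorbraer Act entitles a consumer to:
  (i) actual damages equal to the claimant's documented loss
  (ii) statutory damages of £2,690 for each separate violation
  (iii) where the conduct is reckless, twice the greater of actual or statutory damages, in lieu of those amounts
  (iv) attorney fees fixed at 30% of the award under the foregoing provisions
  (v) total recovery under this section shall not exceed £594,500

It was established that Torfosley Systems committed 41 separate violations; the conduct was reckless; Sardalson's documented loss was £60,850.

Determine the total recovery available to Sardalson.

Statutory damages: 41 × £2,690 = £110,290
Greater of actual damages (£60,850) or statutory damages (£110,290): £110,290
Doubled: 2 × £110,290 = £220,580
Attorney fees: 30% of £220,580 = £66,174
Total before cap: £220,580 + £66,174 = £286,754
Cap at £594,500: £286,754 is within the cap, no reduction.

Total recovery: £286,754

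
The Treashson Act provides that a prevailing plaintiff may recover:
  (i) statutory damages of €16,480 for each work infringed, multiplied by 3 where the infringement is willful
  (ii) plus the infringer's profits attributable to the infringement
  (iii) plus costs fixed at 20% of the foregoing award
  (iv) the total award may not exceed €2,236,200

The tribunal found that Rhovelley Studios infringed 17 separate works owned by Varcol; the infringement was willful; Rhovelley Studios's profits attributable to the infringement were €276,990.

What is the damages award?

€1,340,964

Statutory damages: 17 × €16,480 = €280,160
Trebled: 3 × €280,160 = €840,480
Combined award: €840,480 + €276,990 = €1,117,470
Costs: 20% of €1,117,470 = €223,494
Award plus costs: €1,117,470 + €223,494 = €1,340,964
Cap at €2,236,200: €1,340,964 is within the cap, no reduction.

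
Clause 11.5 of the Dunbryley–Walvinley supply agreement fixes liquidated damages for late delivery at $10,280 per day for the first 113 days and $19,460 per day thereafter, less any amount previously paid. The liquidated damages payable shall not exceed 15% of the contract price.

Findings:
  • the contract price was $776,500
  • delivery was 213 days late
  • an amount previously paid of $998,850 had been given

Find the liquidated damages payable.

First 113 days: 113 × $10,280 = $1,161,640
Remaining days: (213 − 113) × $19,460 = $1,946,000
Accrued per-day damages: $1,161,640 + $1,946,000 = $3,107,640
Less amount previously paid: $3,107,640 − $998,850 = $2,108,790
Cap: 15% of $776,500 = $116,475
Cap at $116,475: $2,108,790 exceeds the cap → $116,475

$116,475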